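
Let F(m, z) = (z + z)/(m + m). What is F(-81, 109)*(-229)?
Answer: 24961/81 ≈ 308.16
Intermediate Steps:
F(m, z) = z/m (F(m, z) = (2*z)/((2*m)) = (2*z)*(1/(2*m)) = z/m)
F(-81, 109)*(-229) = (109/(-81))*(-229) = (109*(-1/81))*(-229) = -109/81*(-229) = 24961/81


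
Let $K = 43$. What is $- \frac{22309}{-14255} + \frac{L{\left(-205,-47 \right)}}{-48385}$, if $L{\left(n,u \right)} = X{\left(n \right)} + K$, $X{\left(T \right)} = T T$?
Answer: $\frac{19189665}{27589127} \approx 0.69555$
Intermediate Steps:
$X{\left(T \right)} = T^{2}$
$L{\left(n,u \right)} = 43 + n^{2}$ ($L{\left(n,u \right)} = n^{2} + 43 = 43 + n^{2}$)
$- \frac{22309}{-14255} + \frac{L{\left(-205,-47 \right)}}{-48385} = - \frac{22309}{-14255} + \frac{43 + \left(-205\right)^{2}}{-48385} = \left(-22309\right) \left(- \frac{1}{14255}\right) + \left(43 + 42025\right) \left(- \frac{1}{48385}\right) = \frac{22309}{14255} + 42068 \left(- \frac{1}{48385}\right) = \frac{22309}{14255} - \frac{42068}{48385} = \frac{19189665}{27589127}$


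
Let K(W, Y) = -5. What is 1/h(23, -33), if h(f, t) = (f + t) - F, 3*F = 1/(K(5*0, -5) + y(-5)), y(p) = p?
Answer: -30/299 ≈ -0.10033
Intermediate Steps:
F = -1/30 (F = 1/(3*(-5 - 5)) = (⅓)/(-10) = (⅓)*(-⅒) = -1/30 ≈ -0.033333)
h(f, t) = 1/30 + f + t (h(f, t) = (f + t) - 1*(-1/30) = (f + t) + 1/30 = 1/30 + f + t)
1/h(23, -33) = 1/(1/30 + 23 - 33) = 1/(-299/30) = -30/299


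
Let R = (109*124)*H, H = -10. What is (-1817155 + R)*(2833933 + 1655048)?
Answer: -8763904941015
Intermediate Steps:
R = -135160 (R = (109*124)*(-10) = 13516*(-10) = -135160)
(-1817155 + R)*(2833933 + 1655048) = (-1817155 - 135160)*(2833933 + 1655048) = -1952315*4488981 = -8763904941015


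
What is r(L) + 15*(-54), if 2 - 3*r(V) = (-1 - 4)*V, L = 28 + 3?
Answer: -2273/3 ≈ -757.67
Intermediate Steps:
L = 31
r(V) = 2/3 + 5*V/3 (r(V) = 2/3 - (-1 - 4)*V/3 = 2/3 - (-5)*V/3 = 2/3 + 5*V/3)
r(L) + 15*(-54) = (2/3 + (5/3)*31) + 15*(-54) = (2/3 + 155/3) - 810 = 157/3 - 810 = -2273/3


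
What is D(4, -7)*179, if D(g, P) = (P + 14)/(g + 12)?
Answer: 1253/16 ≈ 78.313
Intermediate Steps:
D(g, P) = (14 + P)/(12 + g)
D(4, -7)*179 = ((14 - 7)/(12 + 4))*179 = (7/16)*179 = 1253/16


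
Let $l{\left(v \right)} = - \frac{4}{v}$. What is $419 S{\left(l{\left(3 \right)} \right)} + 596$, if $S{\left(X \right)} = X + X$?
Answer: $- \frac{1564}{3} \approx -521.33$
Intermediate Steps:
$S{\left(X \right)} = 2 X$
$419 S{\left(l{\left(3 \right)} \right)} + 596 = 419 \cdot 2 \left(- \frac{4}{3}\right) + 596 = 419 \left(- \frac{8}{3}\right) + 596 = - \frac{3352}{3} + 596 = - \frac{1564}{3}$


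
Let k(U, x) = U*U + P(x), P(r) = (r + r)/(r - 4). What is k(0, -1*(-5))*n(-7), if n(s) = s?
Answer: -70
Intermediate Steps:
P(r) = 2*r/(-4 + r) (P(r) = (2*r)/(-4 + r) = 2*r/(-4 + r))
k(U, x) = U**2 + 2*x/(-4 + x) (k(U, x) = U*U + 2*x/(-4 + x) = U**2 + 2*x/(-4 + x))
k(0, -1*(-5))*n(-7) = ((2*(-1*(-5)) + 0**2*(-4 - 1*(-5)))/(-4 - 1*(-5)))*(-7) = ((2*5 + 0*(-4 + 5))/(-4 + 5))*(-7) = ((10 + 0*1)/1)*(-7) = (1*(10 + 0))*(-7) = (1*10)*(-7) = 10*(-7) = -70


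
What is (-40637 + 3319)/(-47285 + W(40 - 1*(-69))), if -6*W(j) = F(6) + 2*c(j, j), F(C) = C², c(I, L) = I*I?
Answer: 55977/76877 ≈ 0.72814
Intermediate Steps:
c(I, L) = I²
W(j) = -6 - j²/3 (W(j) = -(6² + 2*j²)/6 = -(36 + 2*j²)/6 = -6 - j²/3)
(-40637 + 3319)/(-47285 + W(40 - 1*(-69))) = (-40637 + 3319)/(-47285 + (-6 - (40 - 1*(-69))²/3)) = -37318/(-47285 + (-6 - (40 + 69)²/3)) = -37318/(-47285 + (-6 - ⅓*109²)) = -37318/(-47285 + (-6 - ⅓*11881)) = -37318/(-47285 + (-6 - 11881/3)) = -37318/(-47285 - 11899/3) = -37318/(-153754/3) = -37318*(-3/153754) = 55977/76877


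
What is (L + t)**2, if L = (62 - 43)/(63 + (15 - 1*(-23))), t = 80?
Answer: 65593801/10201 ≈ 6430.1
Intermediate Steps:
L = 19/101 (L = 19/(63 + (15 + 23)) = 19/(63 + 38) = 19/101 ≈ 0.18812)
(L + t)**2 = (19/101 + 80)**2 = (8099/101)**2 = 65593801/10201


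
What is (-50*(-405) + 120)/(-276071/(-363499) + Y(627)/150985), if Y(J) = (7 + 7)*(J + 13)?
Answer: 44718584080422/1797581239 ≈ 24877.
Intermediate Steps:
Y(J) = 182 + 14*J (Y(J) = 14*(13 + J) = 182 + 14*J)
(-50*(-405) + 120)/(-276071/(-363499) + Y(627)/150985) = (-50*(-405) + 120)/(-276071/(-363499) + (182 + 14*627)/150985) = (20250 + 120)/(-276071*(-1/363499) + (182 + 8778)*(1/150985)) = 20370/(276071/363499 + 8960*(1/150985)) = 20370/(276071/363499 + 1792/30197) = 20370/(8987906195/10976579303) = 20370*(10976579303/8987906195) = 44718584080422/1797581239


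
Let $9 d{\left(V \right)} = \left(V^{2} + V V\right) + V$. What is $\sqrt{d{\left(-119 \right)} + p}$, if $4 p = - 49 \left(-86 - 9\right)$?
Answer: $\frac{\sqrt{154707}}{6} \approx 65.555$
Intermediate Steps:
$d{\left(V \right)} = \frac{V}{9} + \frac{2 V^{2}}{9}$ ($d{\left(V \right)} = \frac{\left(V^{2} + V V\right) + V}{9} = \frac{\left(V^{2} + V^{2}\right) + V}{9} = \frac{2 V^{2} + V}{9} = \frac{V + 2 V^{2}}{9} = \frac{V}{9} + \frac{2 V^{2}}{9}$)
$p = \frac{4655}{4}$ ($p = \frac{\left(-49\right) \left(-86 - 9\right)}{4} = \frac{\left(-49\right) \left(-95\right)}{4} = \frac{1}{4} \cdot 4655 = \frac{4655}{4} \approx 1163.8$)
$\sqrt{d{\left(-119 \right)} + p} = \sqrt{\frac{1}{9} \left(-119\right) \left(1 + 2 \left(-119\right)\right) + \frac{4655}{4}} = \sqrt{\frac{1}{9} \left(-119\right) \left(1 - 238\right) + \frac{4655}{4}} = \sqrt{\frac{1}{9} \left(-119\right) \left(-237\right) + \frac{4655}{4}} = \sqrt{\frac{9401}{3} + \frac{4655}{4}} = \sqrt{\frac{51569}{12}} = \frac{\sqrt{154707}}{6}$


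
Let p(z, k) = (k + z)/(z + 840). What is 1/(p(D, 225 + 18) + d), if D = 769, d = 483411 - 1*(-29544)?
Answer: 1609/825345607 ≈ 1.9495e-6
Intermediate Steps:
d = 512955 (d = 483411 + 29544 = 512955)
p(z, k) = (k + z)/(840 + z)
1/(p(D, 225 + 18) + d) = 1/(((225 + 18) + 769)/(840 + 769) + 512955) = 1/((243 + 769)/1609 + 512955) = 1/((1/1609)*1012 + 512955) = 1/(1012/1609 + 512955) = 1/(825345607/1609) = 1609/825345607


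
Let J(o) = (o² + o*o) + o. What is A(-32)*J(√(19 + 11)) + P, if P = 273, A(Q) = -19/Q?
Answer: 2469/8 + 19*√30/32 ≈ 311.88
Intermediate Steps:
J(o) = o + 2*o² (J(o) = (o² + o²) + o = 2*o² + o = o + 2*o²)
A(-32)*J(√(19 + 11)) + P = (-19/(-32))*(√(19 + 11)*(1 + 2*√(19 + 11))) + 273 = (-19*(-1/32))*(√30*(1 + 2*√30)) + 273 = 19*(√30*(1 + 2*√30))/32 + 273 = 19*√30*(1 + 2*√30)/32 + 273 = 273 + 19*√30*(1 + 2*√30)/32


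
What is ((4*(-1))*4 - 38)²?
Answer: 2916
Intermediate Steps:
((4*(-1))*4 - 38)² = (-4*4 - 38)² = (-16 - 38)² = (-54)² = 2916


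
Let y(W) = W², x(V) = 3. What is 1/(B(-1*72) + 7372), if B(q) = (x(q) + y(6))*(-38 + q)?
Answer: 1/3082 ≈ 0.00032446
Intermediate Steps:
B(q) = -1482 + 39*q (B(q) = (3 + 6²)*(-38 + q) = (3 + 36)*(-38 + q) = 39*(-38 + q) = -1482 + 39*q)
1/(B(-1*72) + 7372) = 1/((-1482 + 39*(-1*72)) + 7372) = 1/((-1482 + 39*(-72)) + 7372) = 1/((-1482 - 2808) + 7372) = 1/(-4290 + 7372) = 1/3082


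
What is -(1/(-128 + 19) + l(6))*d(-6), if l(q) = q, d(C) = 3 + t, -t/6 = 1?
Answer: 1959/109 ≈ 17.972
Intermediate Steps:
t = -6 (t = -6*1 = -6)
d(C) = -3 (d(C) = 3 - 6 = -3)
-(1/(-128 + 19) + l(6))*d(-6) = -(1/(-128 + 19) + 6)*(-3) = -(1/(-109) + 6)*(-3) = -(-1/109 + 6)*(-3) = -653*(-3)/109 = -1*(-1959/109) = 1959/109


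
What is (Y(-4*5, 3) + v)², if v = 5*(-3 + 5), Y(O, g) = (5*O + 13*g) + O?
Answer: 5041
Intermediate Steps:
Y(O, g) = 6*O + 13*g
v = 10 (v = 5*2 = 10)
(Y(-4*5, 3) + v)² = ((6*(-4*5) + 13*3) + 10)² = ((6*(-20) + 39) + 10)² = ((-120 + 39) + 10)² = (-81 + 10)² = (-71)² = 5041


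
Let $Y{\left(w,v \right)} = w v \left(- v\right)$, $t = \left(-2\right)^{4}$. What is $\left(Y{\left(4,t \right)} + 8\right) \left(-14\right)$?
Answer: $14224$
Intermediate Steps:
$t = 16$
$Y{\left(w,v \right)} = - w v^{2}$ ($Y{\left(w,v \right)} = v w \left(- v\right) = - w v^{2}$)
$\left(Y{\left(4,t \right)} + 8\right) \left(-14\right) = \left(\left(-1\right) 4 \cdot 16^{2} + 8\right) \left(-14\right) = \left(\left(-1\right) 4 \cdot 256 + 8\right) \left(-14\right) = \left(-1024 + 8\right) \left(-14\right) = \left(-1016\right) \left(-14\right) = 14224$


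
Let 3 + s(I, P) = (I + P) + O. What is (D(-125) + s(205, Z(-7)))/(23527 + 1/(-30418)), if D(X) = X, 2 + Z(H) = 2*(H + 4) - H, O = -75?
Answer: 30418/715644285 ≈ 4.2504e-5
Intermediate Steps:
Z(H) = 6 + H (Z(H) = -2 + (2*(H + 4) - H) = -2 + (2*(4 + H) - H) = -2 + ((8 + 2*H) - H) = -2 + (8 + H) = 6 + H)
s(I, P) = -78 + I + P (s(I, P) = -3 + ((I + P) - 75) = -3 + (-75 + I + P) = -78 + I + P)
(D(-125) + s(205, Z(-7)))/(23527 + 1/(-30418)) = (-125 + (-78 + 205 + (6 - 7)))/(23527 + 1/(-30418)) = (-125 + (-78 + 205 - 1))/(23527 - 1/30418) = (-125 + 126)/(715644285/30418) = 1*(30418/715644285) = 30418/715644285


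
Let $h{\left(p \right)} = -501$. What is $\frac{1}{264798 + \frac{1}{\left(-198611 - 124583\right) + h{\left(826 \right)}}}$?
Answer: $\frac{323695}{85713788609} \approx 3.7765 \cdot 10^{-6}$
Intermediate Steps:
$\frac{1}{264798 + \frac{1}{\left(-198611 - 124583\right) + h{\left(826 \right)}}} = \frac{1}{264798 + \frac{1}{\left(-198611 - 124583\right) - 501}} = \frac{1}{264798 + \frac{1}{-323194 - 501}} = \frac{1}{264798 + \frac{1}{-323695}} = \frac{1}{264798 - \frac{1}{323695}} = \frac{1}{\frac{85713788609}{323695}} = \frac{323695}{85713788609}$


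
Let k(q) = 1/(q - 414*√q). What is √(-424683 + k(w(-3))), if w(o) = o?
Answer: √(-424683 + 1/(-3 - 414*I*√3)) ≈ 0.e-6 + 651.68*I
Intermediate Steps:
√(-424683 + k(w(-3))) = √(-424683 + 1/(-3 - 414*I*√3))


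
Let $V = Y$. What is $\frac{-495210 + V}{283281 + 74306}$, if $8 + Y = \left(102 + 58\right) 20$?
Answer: $- \frac{492018}{357587} \approx -1.3759$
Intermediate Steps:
$Y = 3192$ ($Y = -8 + \left(102 + 58\right) 20 = -8 + 160 \cdot 20 = -8 + 3200 = 3192$)
$V = 3192$
$\frac{-495210 + V}{283281 + 74306} = \frac{-495210 + 3192}{283281 + 74306} = - \frac{492018}{357587}$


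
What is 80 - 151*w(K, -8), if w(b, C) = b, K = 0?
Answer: 80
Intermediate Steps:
80 - 151*w(K, -8) = 80 - 151*0 = 80 + 0 = 80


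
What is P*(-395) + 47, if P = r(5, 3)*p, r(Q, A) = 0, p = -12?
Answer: 47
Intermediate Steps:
P = 0 (P = 0*(-12) = 0)
P*(-395) + 47 = 0*(-395) + 47 = 0 + 47 = 47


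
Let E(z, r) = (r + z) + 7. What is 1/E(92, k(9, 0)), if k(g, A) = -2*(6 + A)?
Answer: 1/87 ≈ 0.011494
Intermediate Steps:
k(g, A) = -12 - 2*A
E(z, r) = 7 + r + z
1/E(92, k(9, 0)) = 1/(7 + (-12 - 2*0) + 92) = 1/(7 + (-12 + 0) + 92) = 1/(7 - 12 + 92) = 1/87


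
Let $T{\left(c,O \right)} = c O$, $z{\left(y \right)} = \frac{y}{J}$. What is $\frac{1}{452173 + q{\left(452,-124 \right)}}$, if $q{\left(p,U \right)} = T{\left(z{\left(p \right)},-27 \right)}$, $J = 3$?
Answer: $\frac{1}{448105} \approx 2.2316 \cdot 10^{-6}$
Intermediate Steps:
$z{\left(y \right)} = \frac{y}{3}$
$T{\left(c,O \right)} = O c$
$q{\left(p,U \right)} = - 9 p$ ($q{\left(p,U \right)} = - 27 \frac{p}{3} = - 9 p$)
$\frac{1}{452173 + q{\left(452,-124 \right)}} = \frac{1}{452173 - 4068} = \frac{1}{448105}$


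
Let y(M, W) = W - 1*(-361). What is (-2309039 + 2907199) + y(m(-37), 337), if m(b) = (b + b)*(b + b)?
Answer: 598858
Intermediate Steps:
m(b) = 4*b² (m(b) = (2*b)*(2*b) = 4*b²)
y(M, W) = 361 + W (y(M, W) = W + 361 = 361 + W)
(-2309039 + 2907199) + y(m(-37), 337) = (-2309039 + 2907199) + (361 + 337) = 598160 + 698 = 598858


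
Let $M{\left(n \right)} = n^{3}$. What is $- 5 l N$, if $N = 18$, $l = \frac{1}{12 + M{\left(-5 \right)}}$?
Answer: $\frac{90}{113} \approx 0.79646$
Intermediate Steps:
$l = - \frac{1}{113}$ ($l = \frac{1}{12 + \left(-5\right)^{3}} = \frac{1}{12 - 125} = \frac{1}{-113} = - \frac{1}{113} \approx -0.0088496$)
$- 5 l N = \left(-5\right) \left(- \frac{1}{113}\right) 18 = \frac{5}{113} \cdot 18 = \frac{90}{113}$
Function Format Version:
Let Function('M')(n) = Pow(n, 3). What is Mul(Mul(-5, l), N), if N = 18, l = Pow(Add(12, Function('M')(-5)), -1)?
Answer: Rational(90, 113) ≈ 0.79646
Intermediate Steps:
l = Rational(-1, 113) (l = Pow(Add(12, Pow(-5, 3)), -1) = Pow(Add(12, -125), -1) = Pow(-113, -1) = Rational(-1, 113) ≈ -0.0088496)
Mul(Mul(-5, l), N) = Mul(Mul(-5, Rational(-1, 113)), 18) = Mul(Rational(5, 113), 18) = Rational(90, 113)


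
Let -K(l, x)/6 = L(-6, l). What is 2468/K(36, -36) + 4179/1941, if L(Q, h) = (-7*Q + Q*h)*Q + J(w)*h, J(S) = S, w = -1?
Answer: 1707017/978264 ≈ 1.7449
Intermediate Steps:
L(Q, h) = -h + Q*(-7*Q + Q*h) (L(Q, h) = (-7*Q + Q*h)*Q - h = Q*(-7*Q + Q*h) - h = -h + Q*(-7*Q + Q*h))
K(l, x) = 1512 - 210*l (K(l, x) = -6*(-l - 7*(-6)² + l*(-6)²) = -6*(-l - 7*36 + l*36) = -6*(-l - 252 + 36*l) = -6*(-252 + 35*l) = 1512 - 210*l)
2468/K(36, -36) + 4179/1941 = 2468/(1512 - 210*36) + 4179/1941 = 2468/(1512 - 7560) + 4179*(1/1941) = 2468/(-6048) + 1393/647 = 2468*(-1/6048) + 1393/647 = -617/1512 + 1393/647 = 1707017/978264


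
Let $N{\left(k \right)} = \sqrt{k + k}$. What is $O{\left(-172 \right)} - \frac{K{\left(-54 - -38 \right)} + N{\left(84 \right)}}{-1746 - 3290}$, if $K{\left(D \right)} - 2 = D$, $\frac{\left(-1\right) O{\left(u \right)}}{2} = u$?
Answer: $\frac{866185}{2518} + \frac{\sqrt{42}}{2518} \approx 344.0$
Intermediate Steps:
$O{\left(u \right)} = - 2 u$
$N{\left(k \right)} = \sqrt{2} \sqrt{k}$ ($N{\left(k \right)} = \sqrt{2 k} = \sqrt{2} \sqrt{k}$)
$K{\left(D \right)} = 2 + D$
$O{\left(-172 \right)} - \frac{K{\left(-54 - -38 \right)} + N{\left(84 \right)}}{-1746 - 3290} = \left(-2\right) \left(-172\right) - \frac{\left(2 - 16\right) + \sqrt{2} \sqrt{84}}{-1746 - 3290} = 344 - \frac{\left(2 + \left(-54 + 38\right)\right) + \sqrt{2} \cdot 2 \sqrt{21}}{-5036} = 344 - \left(\left(2 - 16\right) + 2 \sqrt{42}\right) \left(- \frac{1}{5036}\right) = 344 - \left(-14 + 2 \sqrt{42}\right) \left(- \frac{1}{5036}\right) = 344 - \left(\frac{7}{2518} - \frac{\sqrt{42}}{2518}\right) = \frac{866185}{2518} + \frac{\sqrt{42}}{2518}$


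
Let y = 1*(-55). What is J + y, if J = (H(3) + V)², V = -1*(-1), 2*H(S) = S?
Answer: -195/4 ≈ -48.750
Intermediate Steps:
H(S) = S/2
V = 1
y = -55
J = 25/4 (J = ((½)*3 + 1)² = (3/2 + 1)² = (5/2)² = 25/4 ≈ 6.2500)
J + y = 25/4 - 55 = -195/4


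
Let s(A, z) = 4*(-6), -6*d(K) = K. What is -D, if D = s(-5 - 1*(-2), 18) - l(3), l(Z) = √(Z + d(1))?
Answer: 24 + √102/6 ≈ 25.683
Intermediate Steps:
d(K) = -K/6
s(A, z) = -24
l(Z) = √(-⅙ + Z) (l(Z) = √(Z - ⅙*1) = √(Z - ⅙) = √(-⅙ + Z))
D = -24 - √102/6 (D = -24 - √(-6 + 36*3)/6 = -24 - √(-6 + 108)/6 = -24 - √102/6 ≈ -25.683)
-D = -(-24 - √102/6) = 24 + √102/6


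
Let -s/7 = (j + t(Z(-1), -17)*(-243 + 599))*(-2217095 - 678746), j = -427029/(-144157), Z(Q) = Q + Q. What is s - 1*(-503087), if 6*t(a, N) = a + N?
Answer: -758204700745984/33267 ≈ -2.2791e+10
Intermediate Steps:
Z(Q) = 2*Q
j = 427029/144157 (j = -427029*(-1/144157) = 427029/144157 ≈ 2.9622)
t(a, N) = N/6 + a/6 (t(a, N) = (a + N)/6 = (N + a)/6 = N/6 + a/6)
s = -758221436941213/33267 (s = -7*(427029/144157 + ((1/6)*(-17) + (2*(-1))/6)*(-243 + 599))*(-2217095 - 678746) = -7*(427029/144157 + (-17/6 + (1/6)*(-2))*356)*(-2895841) = -7*(427029/144157 + (-17/6 - 1/3)*356)*(-2895841) = -7*(427029/144157 - 19/6*356)*(-2895841) = -7*(427029/144157 - 3382/3)*(-2895841) = -(-3403805209)*(-2895841)/432471 = -7*108317348134459/33267 = -758221436941213/33267 ≈ -2.2792e+10)
s - 1*(-503087) = -758221436941213/33267 - 1*(-503087) = -758221436941213/33267 + 503087 = -758204700745984/33267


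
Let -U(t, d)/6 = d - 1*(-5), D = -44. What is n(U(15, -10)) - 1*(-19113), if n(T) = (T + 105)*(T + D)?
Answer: 17223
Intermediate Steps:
U(t, d) = -30 - 6*d (U(t, d) = -6*(d - 1*(-5)) = -6*(d + 5) = -6*(5 + d) = -30 - 6*d)
n(T) = (-44 + T)*(105 + T) (n(T) = (T + 105)*(T - 44) = (105 + T)*(-44 + T) = (-44 + T)*(105 + T))
n(U(15, -10)) - 1*(-19113) = (-4620 + (-30 - 6*(-10))² + 61*(-30 - 6*(-10))) - 1*(-19113) = (-4620 + (-30 + 60)² + 61*(-30 + 60)) + 19113 = (-4620 + 30² + 61*30) + 19113 = (-4620 + 900 + 1830) + 19113 = -1890 + 19113 = 17223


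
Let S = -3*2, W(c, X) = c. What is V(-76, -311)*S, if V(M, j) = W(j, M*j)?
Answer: 1866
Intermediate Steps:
S = -6
V(M, j) = j
V(-76, -311)*S = -311*(-6) = 1866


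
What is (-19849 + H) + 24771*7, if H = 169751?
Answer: 323299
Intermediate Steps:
(-19849 + H) + 24771*7 = (-19849 + 169751) + 24771*7 = 149902 + 173397 = 323299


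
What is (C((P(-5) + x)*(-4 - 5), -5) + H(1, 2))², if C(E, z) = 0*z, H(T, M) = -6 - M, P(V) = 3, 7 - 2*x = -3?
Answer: 64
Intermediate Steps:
x = 5 (x = 7/2 - ½*(-3) = 7/2 + 3/2 = 5)
C(E, z) = 0
(C((P(-5) + x)*(-4 - 5), -5) + H(1, 2))² = (0 + (-6 - 1*2))² = (0 + (-6 - 2))² = (0 - 8)² = (-8)² = 64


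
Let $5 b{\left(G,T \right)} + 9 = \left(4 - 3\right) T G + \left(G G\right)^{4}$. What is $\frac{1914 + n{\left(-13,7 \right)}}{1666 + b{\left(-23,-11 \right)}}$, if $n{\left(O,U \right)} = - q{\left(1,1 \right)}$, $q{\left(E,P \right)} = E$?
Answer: $\frac{1913}{15662198771} \approx 1.2214 \cdot 10^{-7}$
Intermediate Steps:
$n{\left(O,U \right)} = -1$ ($n{\left(O,U \right)} = \left(-1\right) 1 = -1$)
$b{\left(G,T \right)} = - \frac{9}{5} + \frac{G^{8}}{5} + \frac{G T}{5}$ ($b{\left(G,T \right)} = - \frac{9}{5} + \frac{\left(4 - 3\right) T G + \left(G G\right)^{4}}{5} = - \frac{9}{5} + \frac{1 T G + \left(G^{2}\right)^{4}}{5} = - \frac{9}{5} + \frac{T G + G^{8}}{5} = - \frac{9}{5} + \frac{G T + G^{8}}{5} = - \frac{9}{5} + \frac{G^{8} + G T}{5} = - \frac{9}{5} + \left(\frac{G^{8}}{5} + \frac{G T}{5}\right) = - \frac{9}{5} + \frac{G^{8}}{5} + \frac{G T}{5}$)
$\frac{1914 + n{\left(-13,7 \right)}}{1666 + b{\left(-23,-11 \right)}} = \frac{1914 - 1}{1666 + \left(- \frac{9}{5} + \frac{\left(-23\right)^{8}}{5} + \frac{1}{5} \left(-23\right) \left(-11\right)\right)} = \frac{1913}{1666 + \left(- \frac{9}{5} + \frac{1}{5} \cdot 78310985281 + \frac{253}{5}\right)} = \frac{1913}{1666 + \left(- \frac{9}{5} + \frac{78310985281}{5} + \frac{253}{5}\right)} = \frac{1913}{1666 + 15662197105} = \frac{1913}{15662198771}$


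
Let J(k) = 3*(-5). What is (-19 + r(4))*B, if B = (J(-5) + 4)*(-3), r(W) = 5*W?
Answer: 33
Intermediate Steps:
J(k) = -15
B = 33 (B = (-15 + 4)*(-3) = -11*(-3) = 33)
(-19 + r(4))*B = (-19 + 5*4)*33 = (-19 + 20)*33 = 1*33 = 33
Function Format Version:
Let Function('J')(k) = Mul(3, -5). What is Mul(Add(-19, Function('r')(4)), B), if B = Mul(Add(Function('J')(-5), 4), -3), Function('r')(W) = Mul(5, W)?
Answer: 33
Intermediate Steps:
Function('J')(k) = -15
B = 33 (B = Mul(Add(-15, 4), -3) = Mul(-11, -3) = 33)
Mul(Add(-19, Function('r')(4)), B) = Mul(Add(-19, Mul(5, 4)), 33) = Mul(Add(-19, 20), 33) = Mul(1, 33) = 33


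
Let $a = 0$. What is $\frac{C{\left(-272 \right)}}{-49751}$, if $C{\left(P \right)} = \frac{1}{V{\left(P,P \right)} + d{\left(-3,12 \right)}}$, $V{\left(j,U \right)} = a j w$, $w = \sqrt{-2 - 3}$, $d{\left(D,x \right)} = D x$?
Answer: $\frac{1}{1791036} \approx 5.5834 \cdot 10^{-7}$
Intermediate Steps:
$w = i \sqrt{5}$ ($w = \sqrt{-5} = i \sqrt{5} \approx 2.2361 i$)
$V{\left(j,U \right)} = 0$ ($V{\left(j,U \right)} = 0 j i \sqrt{5} = 0 i \sqrt{5} = 0$)
$C{\left(P \right)} = - \frac{1}{36}$ ($C{\left(P \right)} = \frac{1}{0 - 36} = \frac{1}{-36} = - \frac{1}{36}$)
$\frac{C{\left(-272 \right)}}{-49751} = - \frac{1}{36 \left(-49751\right)} = \left(- \frac{1}{36}\right) \left(- \frac{1}{49751}\right) = \frac{1}{1791036}$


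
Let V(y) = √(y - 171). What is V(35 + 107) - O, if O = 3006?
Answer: -3006 + I*√29 ≈ -3006.0 + 5.3852*I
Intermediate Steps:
V(y) = √(-171 + y)
V(35 + 107) - O = √(-171 + (35 + 107)) - 1*3006 = √(-171 + 142) - 3006 = √(-29) - 3006 = I*√29 - 3006 = -3006 + I*√29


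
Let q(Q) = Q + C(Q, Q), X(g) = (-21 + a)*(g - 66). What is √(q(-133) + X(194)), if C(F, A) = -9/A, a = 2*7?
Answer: 4*I*√1137549/133 ≈ 32.077*I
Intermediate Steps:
a = 14
X(g) = 462 - 7*g (X(g) = (-21 + 14)*(g - 66) = -7*(-66 + g) = 462 - 7*g)
q(Q) = Q - 9/Q
√(q(-133) + X(194)) = √((-133 - 9/(-133)) + (462 - 7*194)) = √((-133 - 9*(-1/133)) + (462 - 1358)) = √((-133 + 9/133) - 896) = √(-17680/133 - 896) = √(-136848/133) = 4*I*√1137549/133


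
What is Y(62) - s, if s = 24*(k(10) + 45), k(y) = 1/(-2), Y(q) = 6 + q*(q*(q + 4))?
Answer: 252642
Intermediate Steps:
Y(q) = 6 + q²*(4 + q) (Y(q) = 6 + q*(q*(4 + q)) = 6 + q²*(4 + q))
k(y) = -½
s = 1068 (s = 24*(-½ + 45) = 24*(89/2) = 1068)
Y(62) - s = (6 + 62³ + 4*62²) - 1*1068 = (6 + 238328 + 4*3844) - 1068 = (6 + 238328 + 15376) - 1068 = 253710 - 1068 = 252642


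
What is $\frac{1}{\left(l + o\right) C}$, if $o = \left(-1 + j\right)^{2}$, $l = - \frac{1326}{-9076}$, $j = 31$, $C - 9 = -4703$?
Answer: $- \frac{2269}{9587173461} \approx -2.3667 \cdot 10^{-7}$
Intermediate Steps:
$C = -4694$ ($C = 9 - 4703 = -4694$)
$l = \frac{663}{4538}$ ($l = \left(-1326\right) \left(- \frac{1}{9076}\right) = \frac{663}{4538} \approx 0.1461$)
$o = 900$ ($o = \left(-1 + 31\right)^{2} = 30^{2} = 900$)
$\frac{1}{\left(l + o\right) C} = \frac{1}{\left(\frac{663}{4538} + 900\right) \left(-4694\right)} = \frac{1}{\frac{4084863}{4538}} \left(- \frac{1}{4694}\right) = \frac{4538}{4084863} \left(- \frac{1}{4694}\right) = - \frac{2269}{9587173461}$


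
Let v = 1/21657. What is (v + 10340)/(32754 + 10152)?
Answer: 223933381/929215242 ≈ 0.24099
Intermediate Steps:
v = 1/21657 ≈ 4.6174e-5
(v + 10340)/(32754 + 10152) = (1/21657 + 10340)/(32754 + 10152) = (223933381/21657)/42906 = (223933381/21657)*(1/42906) = 223933381/929215242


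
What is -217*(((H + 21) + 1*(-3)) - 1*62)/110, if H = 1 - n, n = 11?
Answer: 5859/55 ≈ 106.53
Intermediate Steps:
H = -10 (H = 1 - 1*11 = 1 - 11 = -10)
-217*(((H + 21) + 1*(-3)) - 1*62)/110 = -217*(((-10 + 21) + 1*(-3)) - 1*62)/110 = -217*((11 - 3) - 62)*(1/110) = -217*(8 - 62)*(1/110) = -217*(-54*1/110) = -217*(-27)/55 = -1*(-5859/55) = 5859/55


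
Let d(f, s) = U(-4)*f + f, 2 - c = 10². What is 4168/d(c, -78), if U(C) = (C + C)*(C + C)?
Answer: -2084/3185 ≈ -0.65432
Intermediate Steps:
c = -98 (c = 2 - 1*10² = 2 - 1*100 = 2 - 100 = -98)
U(C) = 4*C² (U(C) = (2*C)*(2*C) = 4*C²)
d(f, s) = 65*f (d(f, s) = (4*(-4)²)*f + f = (4*16)*f + f = 64*f + f = 65*f)
4168/d(c, -78) = 4168/((65*(-98))) = 4168/(-6370) = 4168*(-1/6370) = -2084/3185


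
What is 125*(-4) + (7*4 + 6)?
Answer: -466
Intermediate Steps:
125*(-4) + (7*4 + 6) = -500 + (28 + 6) = -500 + 34 = -466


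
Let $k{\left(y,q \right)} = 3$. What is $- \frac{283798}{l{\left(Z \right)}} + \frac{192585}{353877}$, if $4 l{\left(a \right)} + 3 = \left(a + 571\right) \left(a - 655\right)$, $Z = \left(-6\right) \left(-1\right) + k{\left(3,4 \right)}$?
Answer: $\frac{157958888313}{44197231997} \approx 3.574$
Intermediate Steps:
$Z = 9$ ($Z = \left(-6\right) \left(-1\right) + 3 = 6 + 3 = 9$)
$l{\left(a \right)} = - \frac{3}{4} + \frac{\left(-655 + a\right) \left(571 + a\right)}{4}$ ($l{\left(a \right)} = - \frac{3}{4} + \frac{\left(a + 571\right) \left(a - 655\right)}{4} = - \frac{3}{4} + \frac{\left(571 + a\right) \left(-655 + a\right)}{4} = - \frac{3}{4} + \frac{\left(-655 + a\right) \left(571 + a\right)}{4}$)
$- \frac{283798}{l{\left(Z \right)}} + \frac{192585}{353877} = - \frac{283798}{-93502 - 189 + \frac{9^{2}}{4}} + \frac{192585}{353877} = - \frac{283798}{-93502 - 189 + \frac{1}{4} \cdot 81} + 192585 \cdot \frac{1}{353877} = - \frac{283798}{-93502 - 189 + \frac{81}{4}} + \frac{64195}{117959} = - \frac{283798}{- \frac{374683}{4}} + \frac{64195}{117959} = \left(-283798\right) \left(- \frac{4}{374683}\right) + \frac{64195}{117959} = \frac{1135192}{374683} + \frac{64195}{117959} = \frac{157958888313}{44197231997}$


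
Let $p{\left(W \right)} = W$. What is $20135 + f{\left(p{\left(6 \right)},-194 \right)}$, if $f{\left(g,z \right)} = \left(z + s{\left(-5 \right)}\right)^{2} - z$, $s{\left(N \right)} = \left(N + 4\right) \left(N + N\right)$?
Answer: $54185$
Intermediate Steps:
$s{\left(N \right)} = 2 N \left(4 + N\right)$ ($s{\left(N \right)} = \left(4 + N\right) 2 N = 2 N \left(4 + N\right)$)
$f{\left(g,z \right)} = \left(10 + z\right)^{2} - z$ ($f{\left(g,z \right)} = \left(z + 2 \left(-5\right) \left(4 - 5\right)\right)^{2} - z = \left(z + 2 \left(-5\right) \left(-1\right)\right)^{2} - z = \left(z + 10\right)^{2} - z = \left(10 + z\right)^{2} - z$)
$20135 + f{\left(p{\left(6 \right)},-194 \right)} = 20135 - \left(-194 - \left(10 - 194\right)^{2}\right) = 20135 + \left(\left(-184\right)^{2} + 194\right) = 20135 + \left(33856 + 194\right) = 20135 + 34050 = 54185$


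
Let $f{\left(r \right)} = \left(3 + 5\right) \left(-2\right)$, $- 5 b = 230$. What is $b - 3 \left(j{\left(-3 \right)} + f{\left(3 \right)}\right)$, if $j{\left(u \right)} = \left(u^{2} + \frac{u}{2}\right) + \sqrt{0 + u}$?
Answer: $- \frac{41}{2} - 3 i \sqrt{3} \approx -20.5 - 5.1962 i$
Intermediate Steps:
$b = -46$ ($b = \left(- \frac{1}{5}\right) 230 = -46$)
$f{\left(r \right)} = -16$ ($f{\left(r \right)} = 8 \left(-2\right) = -16$)
$j{\left(u \right)} = \sqrt{u} + u^{2} + \frac{u}{2}$ ($j{\left(u \right)} = \left(u^{2} + \frac{u}{2}\right) + \sqrt{u} = \sqrt{u} + u^{2} + \frac{u}{2}$)
$b - 3 \left(j{\left(-3 \right)} + f{\left(3 \right)}\right) = -46 - 3 \left(\left(\sqrt{-3} + \left(-3\right)^{2} + \frac{1}{2} \left(-3\right)\right) - 16\right) = -46 - 3 \left(\left(i \sqrt{3} + 9 - \frac{3}{2}\right) - 16\right) = -46 - 3 \left(\left(\frac{15}{2} + i \sqrt{3}\right) - 16\right) = -46 - 3 \left(- \frac{17}{2} + i \sqrt{3}\right) = -46 - \left(- \frac{51}{2} + 3 i \sqrt{3}\right) = -46 + \left(\frac{51}{2} - 3 i \sqrt{3}\right) = - \frac{41}{2} - 3 i \sqrt{3}$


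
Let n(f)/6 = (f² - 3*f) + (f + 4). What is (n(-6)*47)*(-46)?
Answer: -674544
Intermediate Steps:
n(f) = 24 - 12*f + 6*f² (n(f) = 6*((f² - 3*f) + (f + 4)) = 6*((f² - 3*f) + (4 + f)) = 6*(4 + f² - 2*f) = 24 - 12*f + 6*f²)
(n(-6)*47)*(-46) = ((24 - 12*(-6) + 6*(-6)²)*47)*(-46) = ((24 + 72 + 6*36)*47)*(-46) = ((24 + 72 + 216)*47)*(-46) = (312*47)*(-46) = 14664*(-46) = -674544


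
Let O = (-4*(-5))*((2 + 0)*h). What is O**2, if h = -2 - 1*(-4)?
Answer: 6400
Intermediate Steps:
h = 2 (h = -2 + 4 = 2)
O = 80 (O = (-4*(-5))*((2 + 0)*2) = 20*(2*2) = 20*4 = 80)
O**2 = 80**2 = 6400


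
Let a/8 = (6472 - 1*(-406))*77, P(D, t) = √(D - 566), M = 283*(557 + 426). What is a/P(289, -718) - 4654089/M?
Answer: -4654089/278189 - 4236848*I*√277/277 ≈ -16.73 - 2.5457e+5*I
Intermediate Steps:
M = 278189 (M = 283*983 = 278189)
P(D, t) = √(-566 + D)
a = 4236848 (a = 8*((6472 - 1*(-406))*77) = 8*((6472 + 406)*77) = 8*(6878*77) = 8*529606 = 4236848)
a/P(289, -718) - 4654089/M = 4236848/(√(-566 + 289)) - 4654089/278189 = 4236848/(√(-277)) - 4654089*1/278189 = 4236848/((I*√277)) - 4654089/278189 = 4236848*(-I*√277/277) - 4654089/278189 = -4236848*I*√277/277 - 4654089/278189 = -4654089/278189 - 4236848*I*√277/277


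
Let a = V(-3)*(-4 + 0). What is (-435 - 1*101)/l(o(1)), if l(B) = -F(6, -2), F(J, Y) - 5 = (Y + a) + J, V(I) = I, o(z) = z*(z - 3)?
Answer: 536/21 ≈ 25.524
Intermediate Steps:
o(z) = z*(-3 + z)
a = 12 (a = -3*(-4 + 0) = -3*(-4) = 12)
F(J, Y) = 17 + J + Y (F(J, Y) = 5 + ((Y + 12) + J) = 5 + ((12 + Y) + J) = 5 + (12 + J + Y) = 17 + J + Y)
l(B) = -21 (l(B) = -(17 + 6 - 2) = -1*21 = -21)
(-435 - 1*101)/l(o(1)) = (-435 - 1*101)/(-21) = (-435 - 101)*(-1/21) = -536*(-1/21) = 536/21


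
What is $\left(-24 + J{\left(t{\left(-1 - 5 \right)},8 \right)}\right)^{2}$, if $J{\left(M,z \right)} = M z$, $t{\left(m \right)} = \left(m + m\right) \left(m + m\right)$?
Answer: $1272384$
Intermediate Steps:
$t{\left(m \right)} = 4 m^{2}$ ($t{\left(m \right)} = 2 m 2 m = 4 m^{2}$)
$\left(-24 + J{\left(t{\left(-1 - 5 \right)},8 \right)}\right)^{2} = \left(-24 + 4 \left(-1 - 5\right)^{2} \cdot 8\right)^{2} = \left(-24 + 4 \left(-6\right)^{2} \cdot 8\right)^{2} = \left(-24 + 4 \cdot 36 \cdot 8\right)^{2} = \left(-24 + 144 \cdot 8\right)^{2} = \left(-24 + 1152\right)^{2} = 1128^{2} = 1272384$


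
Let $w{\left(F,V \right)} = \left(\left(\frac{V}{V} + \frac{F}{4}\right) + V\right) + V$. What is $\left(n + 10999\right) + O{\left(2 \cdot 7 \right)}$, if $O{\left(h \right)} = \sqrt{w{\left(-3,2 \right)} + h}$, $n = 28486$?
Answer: $39485 + \frac{\sqrt{73}}{2} \approx 39489.0$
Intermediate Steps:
$w{\left(F,V \right)} = 1 + 2 V + \frac{F}{4}$ ($w{\left(F,V \right)} = \left(\left(1 + F \frac{1}{4}\right) + V\right) + V = \left(\left(1 + \frac{F}{4}\right) + V\right) + V = \left(1 + V + \frac{F}{4}\right) + V = 1 + 2 V + \frac{F}{4}$)
$O{\left(h \right)} = \sqrt{\frac{17}{4} + h}$ ($O{\left(h \right)} = \sqrt{\left(1 + 2 \cdot 2 + \frac{1}{4} \left(-3\right)\right) + h} = \sqrt{\left(1 + 4 - \frac{3}{4}\right) + h} = \sqrt{\frac{17}{4} + h}$)
$\left(n + 10999\right) + O{\left(2 \cdot 7 \right)} = \left(28486 + 10999\right) + \frac{\sqrt{17 + 4 \cdot 2 \cdot 7}}{2} = 39485 + \frac{\sqrt{17 + 4 \cdot 14}}{2} = 39485 + \frac{\sqrt{17 + 56}}{2} = 39485 + \frac{\sqrt{73}}{2}$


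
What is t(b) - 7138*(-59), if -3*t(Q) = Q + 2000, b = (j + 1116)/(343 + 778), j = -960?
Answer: 1414058390/3363 ≈ 4.2048e+5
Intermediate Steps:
b = 156/1121 (b = (-960 + 1116)/(343 + 778) = 156/1121 ≈ 0.13916)
t(Q) = -2000/3 - Q/3 (t(Q) = -(Q + 2000)/3 = -(2000 + Q)/3 = -2000/3 - Q/3)
t(b) - 7138*(-59) = (-2000/3 - ⅓*156/1121) - 7138*(-59) = (-2000/3 - 52/1121) - 1*(-421142) = -2242156/3363 + 421142 = 1414058390/3363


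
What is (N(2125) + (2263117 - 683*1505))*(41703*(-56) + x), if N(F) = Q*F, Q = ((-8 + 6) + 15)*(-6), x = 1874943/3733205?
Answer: -1331988046654615092/533315 ≈ -2.4976e+12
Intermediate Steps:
x = 267849/533315 (x = 1874943*(1/3733205) = 267849/533315 ≈ 0.50223)
Q = -78 (Q = (-2 + 15)*(-6) = 13*(-6) = -78)
N(F) = -78*F
(N(2125) + (2263117 - 683*1505))*(41703*(-56) + x) = (-78*2125 + (2263117 - 683*1505))*(41703*(-56) + 267849/533315) = (-165750 + (2263117 - 1*1027915))*(-2335368 + 267849/533315) = (-165750 + (2263117 - 1027915))*(-1245486517071/533315) = (-165750 + 1235202)*(-1245486517071/533315) = 1069452*(-1245486517071/533315) = -1331988046654615092/533315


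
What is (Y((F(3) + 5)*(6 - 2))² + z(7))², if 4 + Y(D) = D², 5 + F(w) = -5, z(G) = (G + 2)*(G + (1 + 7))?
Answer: 24633616401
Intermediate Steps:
z(G) = (2 + G)*(8 + G) (z(G) = (2 + G)*(G + 8) = (2 + G)*(8 + G))
F(w) = -10 (F(w) = -5 - 5 = -10)
Y(D) = -4 + D²
(Y((F(3) + 5)*(6 - 2))² + z(7))² = ((-4 + ((-10 + 5)*(6 - 2))²)² + (16 + 7² + 10*7))² = ((-4 + (-5*4)²)² + (16 + 49 + 70))² = ((-4 + (-20)²)² + 135)² = ((-4 + 400)² + 135)² = (396² + 135)² = (156816 + 135)² = 156951² = 24633616401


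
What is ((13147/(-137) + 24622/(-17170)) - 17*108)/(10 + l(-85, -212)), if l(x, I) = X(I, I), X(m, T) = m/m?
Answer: -2273955822/12937595 ≈ -175.76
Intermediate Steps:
X(m, T) = 1
l(x, I) = 1
((13147/(-137) + 24622/(-17170)) - 17*108)/(10 + l(-85, -212)) = ((13147/(-137) + 24622/(-17170)) - 17*108)/(10 + 1) = ((13147*(-1/137) + 24622*(-1/17170)) - 1836)/11 = ((-13147/137 - 12311/8585) - 1836)*(1/11) = (-114553602/1176145 - 1836)*(1/11) = -2273955822/1176145*1/11 = -2273955822/12937595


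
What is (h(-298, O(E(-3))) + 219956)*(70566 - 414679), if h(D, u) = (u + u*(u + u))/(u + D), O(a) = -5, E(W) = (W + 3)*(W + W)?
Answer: -7644656460133/101 ≈ -7.5690e+10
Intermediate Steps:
E(W) = 2*W*(3 + W) (E(W) = (3 + W)*(2*W) = 2*W*(3 + W))
h(D, u) = (u + 2*u**2)/(D + u) (h(D, u) = (u + u*(2*u))/(D + u) = (u + 2*u**2)/(D + u))
(h(-298, O(E(-3))) + 219956)*(70566 - 414679) = (-5*(1 + 2*(-5))/(-298 - 5) + 219956)*(70566 - 414679) = (-5*(1 - 10)/(-303) + 219956)*(-344113) = (-5*(-1/303)*(-9) + 219956)*(-344113) = (-15/101 + 219956)*(-344113) = (22215541/101)*(-344113) = -7644656460133/101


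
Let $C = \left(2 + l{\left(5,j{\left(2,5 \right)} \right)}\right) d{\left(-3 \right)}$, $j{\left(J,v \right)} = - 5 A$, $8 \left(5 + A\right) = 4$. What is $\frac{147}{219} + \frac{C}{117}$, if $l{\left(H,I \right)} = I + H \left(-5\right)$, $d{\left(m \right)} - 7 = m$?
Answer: $\frac{5587}{8541} \approx 0.65414$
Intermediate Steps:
$A = - \frac{9}{2}$ ($A = -5 + \frac{1}{8} \cdot 4 = -5 + \frac{1}{2} = - \frac{9}{2} \approx -4.5$)
$d{\left(m \right)} = 7 + m$
$j{\left(J,v \right)} = \frac{45}{2}$ ($j{\left(J,v \right)} = \left(-5\right) \left(- \frac{9}{2}\right) = \frac{45}{2}$)
$l{\left(H,I \right)} = I - 5 H$
$C = -2$ ($C = \left(2 + \left(\frac{45}{2} - 25\right)\right) \left(7 - 3\right) = \left(2 + \left(\frac{45}{2} - 25\right)\right) 4 = \left(2 - \frac{5}{2}\right) 4 = \left(- \frac{1}{2}\right) 4 = -2$)
$\frac{147}{219} + \frac{C}{117} = \frac{147}{219} - \frac{2}{117} = 147 \cdot \frac{1}{219} - \frac{2}{117} = \frac{49}{73} - \frac{2}{117} = \frac{5587}{8541}$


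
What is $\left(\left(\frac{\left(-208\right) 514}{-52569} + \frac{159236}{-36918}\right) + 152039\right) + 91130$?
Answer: $\frac{3745428179855}{15402717} \approx 2.4317 \cdot 10^{5}$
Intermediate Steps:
$\left(\left(\frac{\left(-208\right) 514}{-52569} + \frac{159236}{-36918}\right) + 152039\right) + 91130 = \left(\left(\left(-106912\right) \left(- \frac{1}{52569}\right) + 159236 \left(- \frac{1}{36918}\right)\right) + 152039\right) + 91130 = \left(\left(\frac{106912}{52569} - \frac{11374}{2637}\right) + 152039\right) + 91130 = \left(- \frac{35110318}{15402717} + 152039\right) + 91130 = \frac{2341778579645}{15402717} + 91130 = \frac{3745428179855}{15402717}$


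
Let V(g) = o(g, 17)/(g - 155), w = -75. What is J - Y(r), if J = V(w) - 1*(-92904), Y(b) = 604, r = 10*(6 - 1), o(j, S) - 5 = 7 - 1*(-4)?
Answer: 10614492/115 ≈ 92300.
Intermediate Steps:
o(j, S) = 16 (o(j, S) = 5 + (7 - 1*(-4)) = 5 + (7 + 4) = 5 + 11 = 16)
r = 50 (r = 10*5 = 50)
V(g) = 16/(-155 + g) (V(g) = 16/(g - 155) = 16/(-155 + g))
J = 10683952/115 (J = 16/(-155 - 75) - 1*(-92904) = 16/(-230) + 92904 = 16*(-1/230) + 92904 = -8/115 + 92904 = 10683952/115 ≈ 92904.)
J - Y(r) = 10683952/115 - 1*604 = 10683952/115 - 604 = 10614492/115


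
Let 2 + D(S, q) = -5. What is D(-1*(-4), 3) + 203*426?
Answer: 86471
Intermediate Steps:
D(S, q) = -7 (D(S, q) = -2 - 5 = -7)
D(-1*(-4), 3) + 203*426 = -7 + 203*426 = -7 + 86478 = 86471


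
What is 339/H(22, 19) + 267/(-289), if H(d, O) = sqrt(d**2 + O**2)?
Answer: -267/289 + 339*sqrt(5)/65 ≈ 10.738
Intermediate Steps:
H(d, O) = sqrt(O**2 + d**2)
339/H(22, 19) + 267/(-289) = 339/(sqrt(19**2 + 22**2)) + 267/(-289) = 339/(sqrt(361 + 484)) + 267*(-1/289) = 339/(sqrt(845)) - 267/289 = 339/((13*sqrt(5))) - 267/289 = 339*(sqrt(5)/65) - 267/289 = 339*sqrt(5)/65 - 267/289 = -267/289 + 339*sqrt(5)/65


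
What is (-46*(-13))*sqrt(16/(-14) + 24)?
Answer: 2392*sqrt(70)/7 ≈ 2859.0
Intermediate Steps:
(-46*(-13))*sqrt(16/(-14) + 24) = 598*sqrt(16*(-1/14) + 24) = 598*sqrt(-8/7 + 24) = 598*sqrt(160/7) = 598*(4*sqrt(70)/7) = 2392*sqrt(70)/7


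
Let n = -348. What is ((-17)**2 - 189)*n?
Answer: -34800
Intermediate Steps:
((-17)**2 - 189)*n = ((-17)**2 - 189)*(-348) = (289 - 189)*(-348) = 100*(-348) = -34800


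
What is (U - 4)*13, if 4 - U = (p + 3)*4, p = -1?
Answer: -104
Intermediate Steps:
U = -4 (U = 4 - (-1 + 3)*4 = 4 - 2*4 = 4 - 1*8 = 4 - 8 = -4)
(U - 4)*13 = (-4 - 4)*13 = -8*13 = -104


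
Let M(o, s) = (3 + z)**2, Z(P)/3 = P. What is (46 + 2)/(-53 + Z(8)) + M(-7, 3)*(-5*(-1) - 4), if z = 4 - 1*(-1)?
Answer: 1808/29 ≈ 62.345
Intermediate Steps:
z = 5 (z = 4 + 1 = 5)
Z(P) = 3*P
M(o, s) = 64 (M(o, s) = (3 + 5)**2 = 8**2 = 64)
(46 + 2)/(-53 + Z(8)) + M(-7, 3)*(-5*(-1) - 4) = (46 + 2)/(-53 + 3*8) + 64*(-5*(-1) - 4) = 48/(-53 + 24) + 64*(5 - 4) = 48/(-29) + 64*1 = 48*(-1/29) + 64 = -48/29 + 64 = 1808/29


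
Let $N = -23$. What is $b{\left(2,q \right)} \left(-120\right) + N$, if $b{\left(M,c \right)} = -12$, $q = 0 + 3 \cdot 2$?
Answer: $1417$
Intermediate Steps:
$q = 6$ ($q = 0 + 6 = 6$)
$b{\left(2,q \right)} \left(-120\right) + N = \left(-12\right) \left(-120\right) - 23 = 1440 - 23 = 1417$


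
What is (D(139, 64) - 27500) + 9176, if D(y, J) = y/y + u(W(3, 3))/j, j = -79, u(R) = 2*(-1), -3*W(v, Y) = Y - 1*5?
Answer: -1447515/79 ≈ -18323.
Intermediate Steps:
W(v, Y) = 5/3 - Y/3 (W(v, Y) = -(Y - 1*5)/3 = -(Y - 5)/3 = -(-5 + Y)/3 = 5/3 - Y/3)
u(R) = -2
D(y, J) = 81/79 (D(y, J) = y/y - 2/(-79) = 1 - 2*(-1/79) = 1 + 2/79 = 81/79)
(D(139, 64) - 27500) + 9176 = (81/79 - 27500) + 9176 = -2172419/79 + 9176 = -1447515/79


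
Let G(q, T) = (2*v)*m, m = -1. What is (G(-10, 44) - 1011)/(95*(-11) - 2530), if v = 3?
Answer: 1017/3575 ≈ 0.28448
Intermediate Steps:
G(q, T) = -6 (G(q, T) = (2*3)*(-1) = 6*(-1) = -6)
(G(-10, 44) - 1011)/(95*(-11) - 2530) = (-6 - 1011)/(95*(-11) - 2530) = -1017/(-1045 - 2530) = -1017/(-3575) = -1017*(-1/3575) = 1017/3575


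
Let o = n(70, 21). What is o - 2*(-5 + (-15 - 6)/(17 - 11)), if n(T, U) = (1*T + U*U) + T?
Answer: 598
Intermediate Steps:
n(T, U) = U² + 2*T (n(T, U) = (T + U²) + T = U² + 2*T)
o = 581 (o = 21² + 2*70 = 441 + 140 = 581)
o - 2*(-5 + (-15 - 6)/(17 - 11)) = 581 - 2*(-5 + (-15 - 6)/(17 - 11)) = 581 - 2*(-5 - 21/6) = 581 - 2*(-5 - 21*⅙) = 581 - 2*(-5 - 7/2) = 581 - 2*(-17/2) = 581 + 17 = 598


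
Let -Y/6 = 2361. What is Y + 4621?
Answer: -9545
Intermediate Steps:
Y = -14166 (Y = -6*2361 = -14166)
Y + 4621 = -14166 + 4621 = -9545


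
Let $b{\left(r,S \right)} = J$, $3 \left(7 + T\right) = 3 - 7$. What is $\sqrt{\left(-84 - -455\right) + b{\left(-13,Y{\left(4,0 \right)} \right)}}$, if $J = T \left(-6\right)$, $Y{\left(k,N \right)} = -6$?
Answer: $\sqrt{421} \approx 20.518$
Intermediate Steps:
$T = - \frac{25}{3}$ ($T = -7 + \frac{3 - 7}{3} = -7 + \frac{1}{3} \left(-4\right) = -7 - \frac{4}{3} = - \frac{25}{3} \approx -8.3333$)
$J = 50$ ($J = \left(- \frac{25}{3}\right) \left(-6\right) = 50$)
$b{\left(r,S \right)} = 50$
$\sqrt{\left(-84 - -455\right) + b{\left(-13,Y{\left(4,0 \right)} \right)}} = \sqrt{\left(-84 - -455\right) + 50} = \sqrt{\left(-84 + 455\right) + 50} = \sqrt{371 + 50} = \sqrt{421}$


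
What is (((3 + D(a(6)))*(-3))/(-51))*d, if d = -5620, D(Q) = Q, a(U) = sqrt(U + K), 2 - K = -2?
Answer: -16860/17 - 5620*sqrt(10)/17 ≈ -2037.2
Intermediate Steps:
K = 4 (K = 2 - 1*(-2) = 2 + 2 = 4)
a(U) = sqrt(4 + U) (a(U) = sqrt(U + 4) = sqrt(4 + U))
(((3 + D(a(6)))*(-3))/(-51))*d = (((3 + sqrt(4 + 6))*(-3))/(-51))*(-5620) = (((3 + sqrt(10))*(-3))*(-1/51))*(-5620) = ((-9 - 3*sqrt(10))*(-1/51))*(-5620) = (3/17 + sqrt(10)/17)*(-5620) = -16860/17 - 5620*sqrt(10)/17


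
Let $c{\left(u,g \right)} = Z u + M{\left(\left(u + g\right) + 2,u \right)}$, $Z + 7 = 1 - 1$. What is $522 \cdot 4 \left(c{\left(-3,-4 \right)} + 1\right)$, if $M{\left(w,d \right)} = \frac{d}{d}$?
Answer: $48024$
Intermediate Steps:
$M{\left(w,d \right)} = 1$
$Z = -7$ ($Z = -7 + \left(1 - 1\right) = -7 + 0 = -7$)
$c{\left(u,g \right)} = 1 - 7 u$ ($c{\left(u,g \right)} = - 7 u + 1 = 1 - 7 u$)
$522 \cdot 4 \left(c{\left(-3,-4 \right)} + 1\right) = 522 \cdot 4 \left(\left(1 - -21\right) + 1\right) = 522 \cdot 4 \left(\left(1 + 21\right) + 1\right) = 522 \cdot 4 \left(22 + 1\right) = 522 \cdot 4 \cdot 23 = 522 \cdot 92 = 48024$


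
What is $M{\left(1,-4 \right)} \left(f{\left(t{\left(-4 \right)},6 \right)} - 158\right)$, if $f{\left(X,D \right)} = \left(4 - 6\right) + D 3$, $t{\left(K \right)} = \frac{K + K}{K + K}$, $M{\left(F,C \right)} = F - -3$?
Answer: $-568$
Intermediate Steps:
$M{\left(F,C \right)} = 3 + F$ ($M{\left(F,C \right)} = F + 3 = 3 + F$)
$t{\left(K \right)} = 1$ ($t{\left(K \right)} = \frac{2 K}{2 K} = 2 K \frac{1}{2 K} = 1$)
$f{\left(X,D \right)} = -2 + 3 D$ ($f{\left(X,D \right)} = \left(4 - 6\right) + 3 D = -2 + 3 D$)
$M{\left(1,-4 \right)} \left(f{\left(t{\left(-4 \right)},6 \right)} - 158\right) = \left(3 + 1\right) \left(\left(-2 + 3 \cdot 6\right) - 158\right) = 4 \left(\left(-2 + 18\right) - 158\right) = 4 \left(16 - 158\right) = 4 \left(-142\right) = -568$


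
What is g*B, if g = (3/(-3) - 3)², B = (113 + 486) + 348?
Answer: 15152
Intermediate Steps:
B = 947 (B = 599 + 348 = 947)
g = 16 (g = (3*(-⅓) - 3)² = (-1 - 3)² = (-4)² = 16)
g*B = 16*947 = 15152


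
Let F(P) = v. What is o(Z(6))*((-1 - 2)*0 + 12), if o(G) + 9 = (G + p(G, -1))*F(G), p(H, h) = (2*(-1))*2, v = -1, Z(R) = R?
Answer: -132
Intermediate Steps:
F(P) = -1
p(H, h) = -4 (p(H, h) = -2*2 = -4)
o(G) = -5 - G (o(G) = -9 + (G - 4)*(-1) = -9 + (-4 + G)*(-1) = -9 + (4 - G) = -5 - G)
o(Z(6))*((-1 - 2)*0 + 12) = (-5 - 1*6)*((-1 - 2)*0 + 12) = (-5 - 6)*(-3*0 + 12) = -11*(0 + 12) = -11*12 = -132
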